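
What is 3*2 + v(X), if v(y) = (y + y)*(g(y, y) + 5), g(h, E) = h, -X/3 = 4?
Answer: 174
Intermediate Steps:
X = -12 (X = -3*4 = -12)
v(y) = 2*y*(5 + y) (v(y) = (y + y)*(y + 5) = (2*y)*(5 + y) = 2*y*(5 + y))
3*2 + v(X) = 3*2 + 2*(-12)*(5 - 12) = 6 + 2*(-12)*(-7) = 6 + 168 = 174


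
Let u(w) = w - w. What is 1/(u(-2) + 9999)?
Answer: 1/9999 ≈ 0.00010001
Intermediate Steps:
u(w) = 0
1/(u(-2) + 9999) = 1/(0 + 9999) = 1/9999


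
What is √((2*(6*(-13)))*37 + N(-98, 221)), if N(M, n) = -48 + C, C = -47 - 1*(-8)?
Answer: 3*I*√651 ≈ 76.544*I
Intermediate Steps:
C = -39 (C = -47 + 8 = -39)
N(M, n) = -87 (N(M, n) = -48 - 39 = -87)
√((2*(6*(-13)))*37 + N(-98, 221)) = √((2*(6*(-13)))*37 - 87) = √((2*(-78))*37 - 87) = √(-156*37 - 87) = √(-5772 - 87) = √(-5859) = 3*I*√651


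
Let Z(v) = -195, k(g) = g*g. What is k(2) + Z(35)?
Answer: -191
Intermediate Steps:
k(g) = g**2
k(2) + Z(35) = 2**2 - 195 = 4 - 195 = -191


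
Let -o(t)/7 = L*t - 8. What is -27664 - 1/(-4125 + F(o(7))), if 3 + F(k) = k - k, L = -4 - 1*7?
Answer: -114196991/4128 ≈ -27664.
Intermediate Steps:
L = -11 (L = -4 - 7 = -11)
o(t) = 56 + 77*t (o(t) = -7*(-11*t - 8) = -7*(-8 - 11*t) = 56 + 77*t)
F(k) = -3 (F(k) = -3 + (k - k) = -3 + 0 = -3)
-27664 - 1/(-4125 + F(o(7))) = -27664 - 1/(-4125 - 3) = -27664 - 1/(-4128) = -27664 - 1*(-1/4128) = -27664 + 1/4128 = -114196991/4128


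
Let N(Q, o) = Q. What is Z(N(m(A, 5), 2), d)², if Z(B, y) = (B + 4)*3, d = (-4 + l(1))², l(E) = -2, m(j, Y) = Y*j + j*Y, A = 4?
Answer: 17424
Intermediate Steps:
m(j, Y) = 2*Y*j (m(j, Y) = Y*j + Y*j = 2*Y*j)
d = 36 (d = (-4 - 2)² = (-6)² = 36)
Z(B, y) = 12 + 3*B (Z(B, y) = (4 + B)*3 = 12 + 3*B)
Z(N(m(A, 5), 2), d)² = (12 + 3*(2*5*4))² = (12 + 3*40)² = (12 + 120)² = 132² = 17424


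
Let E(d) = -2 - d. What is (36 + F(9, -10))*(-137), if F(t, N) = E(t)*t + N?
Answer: 10001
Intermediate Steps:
F(t, N) = N + t*(-2 - t) (F(t, N) = (-2 - t)*t + N = t*(-2 - t) + N = N + t*(-2 - t))
(36 + F(9, -10))*(-137) = (36 + (-10 - 1*9*(2 + 9)))*(-137) = (36 + (-10 - 1*9*11))*(-137) = (36 + (-10 - 99))*(-137) = (36 - 109)*(-137) = -73*(-137) = 10001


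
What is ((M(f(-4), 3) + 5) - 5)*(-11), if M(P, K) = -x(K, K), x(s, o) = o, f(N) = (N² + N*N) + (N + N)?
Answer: 33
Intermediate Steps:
f(N) = 2*N + 2*N² (f(N) = (N² + N²) + 2*N = 2*N² + 2*N = 2*N + 2*N²)
M(P, K) = -K
((M(f(-4), 3) + 5) - 5)*(-11) = ((-1*3 + 5) - 5)*(-11) = ((-3 + 5) - 5)*(-11) = (2 - 5)*(-11) = -3*(-11) = 33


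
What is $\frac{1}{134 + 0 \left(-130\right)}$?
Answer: $\frac{1}{134} \approx 0.0074627$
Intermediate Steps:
$\frac{1}{134 + 0 \left(-130\right)} = \frac{1}{134 + 0} = \frac{1}{134}$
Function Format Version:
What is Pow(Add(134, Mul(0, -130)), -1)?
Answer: Rational(1, 134) ≈ 0.0074627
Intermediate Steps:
Pow(Add(134, Mul(0, -130)), -1) = Pow(Add(134, 0), -1) = Pow(134, -1) = Rational(1, 134)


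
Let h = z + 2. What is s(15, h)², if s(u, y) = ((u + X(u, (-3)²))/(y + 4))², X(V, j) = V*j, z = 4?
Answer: 50625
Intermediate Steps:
h = 6 (h = 4 + 2 = 6)
s(u, y) = 100*u²/(4 + y)² (s(u, y) = ((u + u*(-3)²)/(y + 4))² = ((u + u*9)/(4 + y))² = ((u + 9*u)/(4 + y))² = ((10*u)/(4 + y))² = (10*u/(4 + y))² = 100*u²/(4 + y)²)
s(15, h)² = (100*15²/(4 + 6)²)² = (100*225/10²)² = (100*225*(1/100))² = 225² = 50625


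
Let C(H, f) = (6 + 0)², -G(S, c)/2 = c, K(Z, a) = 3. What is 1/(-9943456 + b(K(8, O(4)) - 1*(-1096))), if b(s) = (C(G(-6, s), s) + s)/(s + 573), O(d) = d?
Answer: -1672/16625457297 ≈ -1.0057e-7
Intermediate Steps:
G(S, c) = -2*c
C(H, f) = 36 (C(H, f) = 6² = 36)
b(s) = (36 + s)/(573 + s) (b(s) = (36 + s)/(s + 573) = (36 + s)/(573 + s))
1/(-9943456 + b(K(8, O(4)) - 1*(-1096))) = 1/(-9943456 + (36 + (3 - 1*(-1096)))/(573 + (3 - 1*(-1096)))) = 1/(-9943456 + (36 + (3 + 1096))/(573 + (3 + 1096))) = 1/(-9943456 + (36 + 1099)/(573 + 1099)) = 1/(-9943456 + 1135/1672) = 1/(-16625457297/1672) = -1672/16625457297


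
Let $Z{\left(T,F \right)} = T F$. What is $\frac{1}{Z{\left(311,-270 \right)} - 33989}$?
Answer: $- \frac{1}{117959} \approx -8.4775 \cdot 10^{-6}$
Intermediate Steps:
$Z{\left(T,F \right)} = F T$
$\frac{1}{Z{\left(311,-270 \right)} - 33989} = \frac{1}{\left(-270\right) 311 - 33989} = \frac{1}{-83970 - 33989} = \frac{1}{-117959} = - \frac{1}{117959}$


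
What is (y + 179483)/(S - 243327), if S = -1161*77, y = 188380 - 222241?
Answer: -4283/9786 ≈ -0.43767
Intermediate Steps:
y = -33861
S = -89397
(y + 179483)/(S - 243327) = (-33861 + 179483)/(-89397 - 243327) = 145622/(-332724) = 145622*(-1/332724) = -4283/9786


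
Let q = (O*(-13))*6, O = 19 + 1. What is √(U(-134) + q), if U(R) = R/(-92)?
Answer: I*√3297878/46 ≈ 39.478*I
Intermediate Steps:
U(R) = -R/92 (U(R) = R*(-1/92) = -R/92)
O = 20
q = -1560 (q = (20*(-13))*6 = -260*6 = -1560)
√(U(-134) + q) = √(-1/92*(-134) - 1560) = √(67/46 - 1560) = √(-71693/46) = I*√3297878/46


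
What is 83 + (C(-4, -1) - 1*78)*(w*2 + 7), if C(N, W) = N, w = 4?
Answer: -1147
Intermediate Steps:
83 + (C(-4, -1) - 1*78)*(w*2 + 7) = 83 + (-4 - 1*78)*(4*2 + 7) = 83 + (-4 - 78)*(8 + 7) = 83 - 82*15 = 83 - 1230 = -1147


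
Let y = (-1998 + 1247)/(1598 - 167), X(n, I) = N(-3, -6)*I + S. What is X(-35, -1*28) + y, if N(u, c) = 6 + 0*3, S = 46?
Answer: -175333/1431 ≈ -122.52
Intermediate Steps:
N(u, c) = 6 (N(u, c) = 6 + 0 = 6)
X(n, I) = 46 + 6*I (X(n, I) = 6*I + 46 = 46 + 6*I)
y = -751/1431 ≈ -0.52481
X(-35, -1*28) + y = (46 + 6*(-1*28)) - 751/1431 = (46 + 6*(-28)) - 751/1431 = (46 - 168) - 751/1431 = -122 - 751/1431 = -175333/1431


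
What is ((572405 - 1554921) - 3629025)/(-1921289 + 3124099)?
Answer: -4611541/1202810 ≈ -3.8340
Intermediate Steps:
((572405 - 1554921) - 3629025)/(-1921289 + 3124099) = (-982516 - 3629025)/1202810 = -4611541*1/1202810 = -4611541/1202810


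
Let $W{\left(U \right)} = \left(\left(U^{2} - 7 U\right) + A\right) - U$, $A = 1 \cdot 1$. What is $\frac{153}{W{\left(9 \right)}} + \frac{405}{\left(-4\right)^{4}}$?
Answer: $\frac{21609}{1280} \approx 16.882$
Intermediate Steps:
$A = 1$
$W{\left(U \right)} = 1 + U^{2} - 8 U$ ($W{\left(U \right)} = \left(\left(U^{2} - 7 U\right) + 1\right) - U = \left(1 + U^{2} - 7 U\right) - U = 1 + U^{2} - 8 U$)
$\frac{153}{W{\left(9 \right)}} + \frac{405}{\left(-4\right)^{4}} = \frac{153}{1 + 9^{2} - 72} + \frac{405}{\left(-4\right)^{4}} = \frac{153}{1 + 81 - 72} + \frac{405}{256} = \frac{153}{10} + 405 \cdot \frac{1}{256} = 153 \cdot \frac{1}{10} + \frac{405}{256} = \frac{153}{10} + \frac{405}{256} = \frac{21609}{1280}$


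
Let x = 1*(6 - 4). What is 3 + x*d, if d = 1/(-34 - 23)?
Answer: 169/57 ≈ 2.9649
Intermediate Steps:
x = 2 (x = 1*2 = 2)
d = -1/57 (d = 1/(-57) = -1/57 ≈ -0.017544)
3 + x*d = 3 + 2*(-1/57) = 3 - 2/57 = 169/57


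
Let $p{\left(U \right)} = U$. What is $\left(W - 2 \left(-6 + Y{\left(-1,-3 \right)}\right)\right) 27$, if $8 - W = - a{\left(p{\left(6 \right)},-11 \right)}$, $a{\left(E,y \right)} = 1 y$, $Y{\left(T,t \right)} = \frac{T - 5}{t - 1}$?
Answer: $162$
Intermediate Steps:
$Y{\left(T,t \right)} = \frac{-5 + T}{-1 + t}$
$a{\left(E,y \right)} = y$
$W = -3$ ($W = 8 - \left(-1\right) \left(-11\right) = 8 - 11 = -3$)
$\left(W - 2 \left(-6 + Y{\left(-1,-3 \right)}\right)\right) 27 = \left(-3 - 2 \left(-6 + \frac{-5 - 1}{-1 - 3}\right)\right) 27 = \left(-3 - 2 \left(-6 + \frac{1}{-4} \left(-6\right)\right)\right) 27 = \left(-3 - 2 \left(-6 - - \frac{3}{2}\right)\right) 27 = \left(-3 - 2 \left(-6 + \frac{3}{2}\right)\right) 27 = \left(-3 - -9\right) 27 = \left(-3 + 9\right) 27 = 6 \cdot 27 = 162$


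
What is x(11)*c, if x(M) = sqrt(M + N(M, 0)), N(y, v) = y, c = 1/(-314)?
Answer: -sqrt(22)/314 ≈ -0.014938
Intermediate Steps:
c = -1/314 ≈ -0.0031847
x(M) = sqrt(2)*sqrt(M) (x(M) = sqrt(M + M) = sqrt(2*M) = sqrt(2)*sqrt(M))
x(11)*c = (sqrt(2)*sqrt(11))*(-1/314) = sqrt(22)*(-1/314) = -sqrt(22)/314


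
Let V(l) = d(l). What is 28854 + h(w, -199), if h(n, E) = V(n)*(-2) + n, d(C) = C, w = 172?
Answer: 28682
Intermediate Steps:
V(l) = l
h(n, E) = -n (h(n, E) = n*(-2) + n = -2*n + n = -n)
28854 + h(w, -199) = 28854 - 1*172 = 28854 - 172 = 28682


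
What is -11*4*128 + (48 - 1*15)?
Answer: -5599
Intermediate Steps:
-11*4*128 + (48 - 1*15) = -44*128 + (48 - 15) = -5632 + 33 = -5599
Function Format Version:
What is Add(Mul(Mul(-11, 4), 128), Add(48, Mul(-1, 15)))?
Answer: -5599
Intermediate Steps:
Add(Mul(Mul(-11, 4), 128), Add(48, Mul(-1, 15))) = Add(Mul(-44, 128), Add(48, -15)) = Add(-5632, 33) = -5599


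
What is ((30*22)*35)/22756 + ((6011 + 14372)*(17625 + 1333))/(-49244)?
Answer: -1099032097823/140074558 ≈ -7846.0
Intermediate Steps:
((30*22)*35)/22756 + ((6011 + 14372)*(17625 + 1333))/(-49244) = (660*35)*(1/22756) + (20383*18958)*(-1/49244) = 23100*(1/22756) + 386420914*(-1/49244) = 5775/5689 - 193210457/24622 = -1099032097823/140074558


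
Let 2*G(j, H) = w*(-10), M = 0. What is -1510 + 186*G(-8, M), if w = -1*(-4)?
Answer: -5230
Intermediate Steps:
w = 4
G(j, H) = -20 (G(j, H) = (4*(-10))/2 = (½)*(-40) = -20)
-1510 + 186*G(-8, M) = -1510 + 186*(-20) = -1510 - 3720 = -5230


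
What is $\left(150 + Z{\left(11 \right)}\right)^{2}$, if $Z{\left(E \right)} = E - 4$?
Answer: $24649$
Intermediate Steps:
$Z{\left(E \right)} = -4 + E$ ($Z{\left(E \right)} = E - 4 = -4 + E$)
$\left(150 + Z{\left(11 \right)}\right)^{2} = \left(150 + \left(-4 + 11\right)\right)^{2} = \left(150 + 7\right)^{2} = 157^{2} = 24649$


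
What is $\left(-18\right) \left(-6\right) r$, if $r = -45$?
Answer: $-4860$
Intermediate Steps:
$\left(-18\right) \left(-6\right) r = \left(-18\right) \left(-6\right) \left(-45\right) = 108 \left(-45\right) = -4860$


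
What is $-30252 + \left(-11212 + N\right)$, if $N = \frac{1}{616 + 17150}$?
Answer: $- \frac{736649423}{17766} \approx -41464.0$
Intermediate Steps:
$N = \frac{1}{17766} \approx 5.6287 \cdot 10^{-5}$
$-30252 + \left(-11212 + N\right) = -30252 + \left(-11212 + \frac{1}{17766}\right) = -30252 - \frac{199192391}{17766} = - \frac{736649423}{17766}$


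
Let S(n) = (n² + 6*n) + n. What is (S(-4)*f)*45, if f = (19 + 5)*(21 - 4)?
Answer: -220320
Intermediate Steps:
f = 408 (f = 24*17 = 408)
S(n) = n² + 7*n
(S(-4)*f)*45 = (-4*(7 - 4)*408)*45 = (-4*3*408)*45 = -12*408*45 = -4896*45 = -220320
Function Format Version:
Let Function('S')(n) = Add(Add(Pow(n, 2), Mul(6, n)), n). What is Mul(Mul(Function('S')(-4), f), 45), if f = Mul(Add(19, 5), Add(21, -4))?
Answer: -220320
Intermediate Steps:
f = 408 (f = Mul(24, 17) = 408)
Function('S')(n) = Add(Pow(n, 2), Mul(7, n))
Mul(Mul(Function('S')(-4), f), 45) = Mul(Mul(Mul(-4, Add(7, -4)), 408), 45) = Mul(Mul(Mul(-4, 3), 408), 45) = Mul(Mul(-12, 408), 45) = Mul(-4896, 45) = -220320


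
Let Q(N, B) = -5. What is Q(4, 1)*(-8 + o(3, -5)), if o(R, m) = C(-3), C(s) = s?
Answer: 55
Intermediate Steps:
o(R, m) = -3
Q(4, 1)*(-8 + o(3, -5)) = -5*(-8 - 3) = -5*(-11) = 55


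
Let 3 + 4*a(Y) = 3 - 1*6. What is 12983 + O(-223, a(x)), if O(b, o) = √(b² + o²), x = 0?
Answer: 12983 + 5*√7957/2 ≈ 13206.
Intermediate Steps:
a(Y) = -3/2 (a(Y) = -¾ + (3 - 1*6)/4 = -¾ + (3 - 6)/4 = -¾ + (¼)*(-3) = -¾ - ¾ = -3/2)
12983 + O(-223, a(x)) = 12983 + √((-223)² + (-3/2)²) = 12983 + √(49729 + 9/4) = 12983 + √(198925/4) = 12983 + 5*√7957/2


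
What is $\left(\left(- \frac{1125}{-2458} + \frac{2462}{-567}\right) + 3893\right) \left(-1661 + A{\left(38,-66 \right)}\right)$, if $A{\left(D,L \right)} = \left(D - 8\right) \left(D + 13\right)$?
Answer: $- \frac{710046969887}{1393686} \approx -5.0947 \cdot 10^{5}$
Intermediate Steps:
$A{\left(D,L \right)} = \left(-8 + D\right) \left(13 + D\right)$
$\left(\left(- \frac{1125}{-2458} + \frac{2462}{-567}\right) + 3893\right) \left(-1661 + A{\left(38,-66 \right)}\right) = \left(\left(- \frac{1125}{-2458} + \frac{2462}{-567}\right) + 3893\right) \left(-1661 + \left(-104 + 38^{2} + 5 \cdot 38\right)\right) = \left(\left(\left(-1125\right) \left(- \frac{1}{2458}\right) + 2462 \left(- \frac{1}{567}\right)\right) + 3893\right) \left(-1661 + \left(-104 + 1444 + 190\right)\right) = \left(\left(\frac{1125}{2458} - \frac{2462}{567}\right) + 3893\right) \left(-1661 + 1530\right) = \left(- \frac{5413721}{1393686} + 3893\right) \left(-131\right) = \frac{5420205877}{1393686} \left(-131\right) = - \frac{710046969887}{1393686}$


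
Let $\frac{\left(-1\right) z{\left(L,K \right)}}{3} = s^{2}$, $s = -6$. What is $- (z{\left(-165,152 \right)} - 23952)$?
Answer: $24060$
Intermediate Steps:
$z{\left(L,K \right)} = -108$ ($z{\left(L,K \right)} = - 3 \left(-6\right)^{2} = \left(-3\right) 36 = -108$)
$- (z{\left(-165,152 \right)} - 23952) = - (-108 - 23952) = \left(-1\right) \left(-24060\right) = 24060$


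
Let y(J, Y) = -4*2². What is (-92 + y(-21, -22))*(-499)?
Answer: 53892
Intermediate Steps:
y(J, Y) = -16 (y(J, Y) = -4*4 = -16)
(-92 + y(-21, -22))*(-499) = (-92 - 16)*(-499) = -108*(-499) = 53892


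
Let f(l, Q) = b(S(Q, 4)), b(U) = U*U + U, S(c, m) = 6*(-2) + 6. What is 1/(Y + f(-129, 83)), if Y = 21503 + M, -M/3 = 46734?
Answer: -1/118669 ≈ -8.4268e-6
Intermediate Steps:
M = -140202 (M = -3*46734 = -140202)
S(c, m) = -6 (S(c, m) = -12 + 6 = -6)
b(U) = U + U**2 (b(U) = U**2 + U = U + U**2)
Y = -118699 (Y = 21503 - 140202 = -118699)
f(l, Q) = 30 (f(l, Q) = -6*(1 - 6) = -6*(-5) = 30)
1/(Y + f(-129, 83)) = 1/(-118699 + 30) = 1/(-118669) = -1/118669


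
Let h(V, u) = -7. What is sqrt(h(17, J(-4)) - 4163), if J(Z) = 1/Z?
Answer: I*sqrt(4170) ≈ 64.576*I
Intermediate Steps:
sqrt(h(17, J(-4)) - 4163) = sqrt(-7 - 4163) = sqrt(-4170) = I*sqrt(4170)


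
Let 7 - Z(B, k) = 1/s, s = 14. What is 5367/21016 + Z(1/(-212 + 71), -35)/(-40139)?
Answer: 1506962815/5904928568 ≈ 0.25520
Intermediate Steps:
Z(B, k) = 97/14 (Z(B, k) = 7 - 1/14 = 97/14)
5367/21016 + Z(1/(-212 + 71), -35)/(-40139) = 5367/21016 + (97/14)/(-40139) = 5367*(1/21016) + (97/14)*(-1/40139) = 5367/21016 - 97/561946 = 1506962815/5904928568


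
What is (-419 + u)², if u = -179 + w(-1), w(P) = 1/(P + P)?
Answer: 1432809/4 ≈ 3.5820e+5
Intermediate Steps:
w(P) = 1/(2*P)
u = -359/2 (u = -179 + (½)/(-1) = -179 + (½)*(-1) = -179 - ½ = -359/2 ≈ -179.50)
(-419 + u)² = (-419 - 359/2)² = (-1197/2)² = 1432809/4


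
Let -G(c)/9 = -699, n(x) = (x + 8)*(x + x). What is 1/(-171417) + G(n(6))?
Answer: 1078384346/171417 ≈ 6291.0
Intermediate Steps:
n(x) = 2*x*(8 + x) (n(x) = (8 + x)*(2*x) = 2*x*(8 + x))
G(c) = 6291 (G(c) = -9*(-699) = 6291)
1/(-171417) + G(n(6)) = 1/(-171417) + 6291 = -1/171417 + 6291 = 1078384346/171417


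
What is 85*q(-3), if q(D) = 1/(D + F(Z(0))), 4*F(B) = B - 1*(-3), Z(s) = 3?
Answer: -170/3 ≈ -56.667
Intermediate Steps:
F(B) = ¾ + B/4 (F(B) = (B - 1*(-3))/4 = (B + 3)/4 = (3 + B)/4 = ¾ + B/4)
q(D) = 1/(3/2 + D) (q(D) = 1/(D + (¾ + (¼)*3)) = 1/(D + (¾ + ¾)) = 1/(D + 3/2) = 1/(3/2 + D))
85*q(-3) = 85*(2/(3 + 2*(-3))) = 85*(2/(3 - 6)) = 85*(2/(-3)) = 85*(2*(-⅓)) = 85*(-⅔) = -170/3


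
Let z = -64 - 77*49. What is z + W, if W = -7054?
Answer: -10891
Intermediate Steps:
z = -3837 (z = -64 - 3773 = -3837)
z + W = -3837 - 7054 = -10891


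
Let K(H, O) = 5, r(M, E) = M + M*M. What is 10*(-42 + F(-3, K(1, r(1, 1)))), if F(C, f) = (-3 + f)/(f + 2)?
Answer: -2920/7 ≈ -417.14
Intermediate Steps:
r(M, E) = M + M²
F(C, f) = (-3 + f)/(2 + f)
10*(-42 + F(-3, K(1, r(1, 1)))) = 10*(-42 + (-3 + 5)/(2 + 5)) = 10*(-42 + 2/7) = 10*(-292/7) = -2920/7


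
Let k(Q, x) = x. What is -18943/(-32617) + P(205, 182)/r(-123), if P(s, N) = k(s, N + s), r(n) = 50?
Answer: 13569929/1630850 ≈ 8.3208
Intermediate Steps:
P(s, N) = N + s
-18943/(-32617) + P(205, 182)/r(-123) = -18943/(-32617) + (182 + 205)/50 = -18943*(-1/32617) + 387*(1/50) = 18943/32617 + 387/50 = 13569929/1630850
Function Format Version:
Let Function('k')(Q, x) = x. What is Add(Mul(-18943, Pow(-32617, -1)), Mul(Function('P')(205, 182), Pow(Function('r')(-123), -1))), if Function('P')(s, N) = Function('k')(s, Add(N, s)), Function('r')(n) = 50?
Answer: Rational(13569929, 1630850) ≈ 8.3208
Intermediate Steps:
Function('P')(s, N) = Add(N, s)
Add(Mul(-18943, Pow(-32617, -1)), Mul(Function('P')(205, 182), Pow(Function('r')(-123), -1))) = Add(Mul(-18943, Pow(-32617, -1)), Mul(Add(182, 205), Pow(50, -1))) = Add(Mul(-18943, Rational(-1, 32617)), Mul(387, Rational(1, 50))) = Add(Rational(18943, 32617), Rational(387, 50)) = Rational(13569929, 1630850)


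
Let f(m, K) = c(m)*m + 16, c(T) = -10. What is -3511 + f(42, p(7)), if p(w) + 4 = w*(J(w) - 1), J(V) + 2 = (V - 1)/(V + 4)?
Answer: -3915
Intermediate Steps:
J(V) = -2 + (-1 + V)/(4 + V) (J(V) = -2 + (V - 1)/(V + 4) = -2 + (-1 + V)/(4 + V))
p(w) = -4 + w*(-1 + (-9 - w)/(4 + w)) (p(w) = -4 + w*((-9 - w)/(4 + w) - 1) = -4 + w*(-1 + (-9 - w)/(4 + w)))
f(m, K) = 16 - 10*m (f(m, K) = -10*m + 16 = 16 - 10*m)
-3511 + f(42, p(7)) = -3511 + (16 - 10*42) = -3511 + (16 - 420) = -3511 - 404 = -3915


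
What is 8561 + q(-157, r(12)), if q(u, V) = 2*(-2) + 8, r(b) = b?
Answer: 8565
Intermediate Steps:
q(u, V) = 4 (q(u, V) = -4 + 8 = 4)
8561 + q(-157, r(12)) = 8561 + 4 = 8565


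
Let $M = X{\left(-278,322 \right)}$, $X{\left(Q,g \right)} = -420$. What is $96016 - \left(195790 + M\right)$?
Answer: $-99354$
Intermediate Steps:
$M = -420$
$96016 - \left(195790 + M\right) = 96016 - 195370 = -99354$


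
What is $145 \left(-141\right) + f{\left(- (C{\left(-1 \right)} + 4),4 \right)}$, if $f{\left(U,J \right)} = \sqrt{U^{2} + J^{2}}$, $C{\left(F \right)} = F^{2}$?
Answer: $-20445 + \sqrt{41} \approx -20439.0$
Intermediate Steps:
$f{\left(U,J \right)} = \sqrt{J^{2} + U^{2}}$
$145 \left(-141\right) + f{\left(- (C{\left(-1 \right)} + 4),4 \right)} = 145 \left(-141\right) + \sqrt{4^{2} + \left(- (\left(-1\right)^{2} + 4)\right)^{2}} = -20445 + \sqrt{16 + \left(- (1 + 4)\right)^{2}} = -20445 + \sqrt{16 + \left(\left(-1\right) 5\right)^{2}} = -20445 + \sqrt{16 + \left(-5\right)^{2}} = -20445 + \sqrt{16 + 25} = -20445 + \sqrt{41}$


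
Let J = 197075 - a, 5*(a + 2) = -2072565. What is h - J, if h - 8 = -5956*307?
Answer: -2440074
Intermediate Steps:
a = -414515 (a = -2 + (1/5)*(-2072565) = -2 - 414513 = -414515)
h = -1828484 (h = 8 - 5956*307 = 8 - 1828492 = -1828484)
J = 611590 (J = 197075 - 1*(-414515) = 197075 + 414515 = 611590)
h - J = -1828484 - 1*611590 = -1828484 - 611590 = -2440074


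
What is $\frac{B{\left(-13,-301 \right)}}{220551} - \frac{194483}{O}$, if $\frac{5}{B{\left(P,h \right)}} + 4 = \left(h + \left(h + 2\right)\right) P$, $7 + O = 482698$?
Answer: $- \frac{37155233438157}{92216270383204} \approx -0.40291$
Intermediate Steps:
$O = 482691$ ($O = -7 + 482698 = 482691$)
$B{\left(P,h \right)} = \frac{5}{-4 + P \left(2 + 2 h\right)}$ ($B{\left(P,h \right)} = \frac{5}{-4 + \left(h + \left(h + 2\right)\right) P} = \frac{5}{-4 + \left(h + \left(2 + h\right)\right) P} = \frac{5}{-4 + \left(2 + 2 h\right) P} = \frac{5}{-4 + P \left(2 + 2 h\right)}$)
$\frac{B{\left(-13,-301 \right)}}{220551} - \frac{194483}{O} = \frac{\frac{5}{2} \frac{1}{-2 - 13 - -3913}}{220551} - \frac{194483}{482691} = \frac{5}{2 \left(-2 - 13 + 3913\right)} \frac{1}{220551} - \frac{194483}{482691} = \frac{5}{2 \cdot 3898} \cdot \frac{1}{220551} - \frac{194483}{482691} = \frac{5}{2} \cdot \frac{1}{3898} \cdot \frac{1}{220551} - \frac{194483}{482691} = \frac{5}{7796} \cdot \frac{1}{220551} - \frac{194483}{482691} = \frac{5}{1719415596} - \frac{194483}{482691} = - \frac{37155233438157}{92216270383204}$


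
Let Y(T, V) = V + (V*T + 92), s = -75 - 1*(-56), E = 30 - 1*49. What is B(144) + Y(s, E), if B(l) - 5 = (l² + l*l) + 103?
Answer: 42014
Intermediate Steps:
B(l) = 108 + 2*l² (B(l) = 5 + ((l² + l*l) + 103) = 5 + ((l² + l²) + 103) = 5 + (2*l² + 103) = 5 + (103 + 2*l²) = 108 + 2*l²)
E = -19 (E = 30 - 49 = -19)
s = -19 (s = -75 + 56 = -19)
Y(T, V) = 92 + V + T*V (Y(T, V) = V + (T*V + 92) = V + (92 + T*V) = 92 + V + T*V)
B(144) + Y(s, E) = (108 + 2*144²) + (92 - 19 - 19*(-19)) = (108 + 2*20736) + (92 - 19 + 361) = (108 + 41472) + 434 = 41580 + 434 = 42014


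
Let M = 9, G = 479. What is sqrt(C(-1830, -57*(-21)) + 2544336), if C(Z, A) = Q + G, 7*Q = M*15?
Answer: 4*sqrt(7793555)/7 ≈ 1595.3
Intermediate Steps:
Q = 135/7 (Q = (9*15)/7 = (1/7)*135 = 135/7 ≈ 19.286)
C(Z, A) = 3488/7 (C(Z, A) = 135/7 + 479 = 3488/7)
sqrt(C(-1830, -57*(-21)) + 2544336) = sqrt(3488/7 + 2544336) = sqrt(17813840/7) = 4*sqrt(7793555)/7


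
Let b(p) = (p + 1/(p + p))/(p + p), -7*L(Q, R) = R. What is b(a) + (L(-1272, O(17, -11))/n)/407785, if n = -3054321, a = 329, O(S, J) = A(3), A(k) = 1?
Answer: 38518705422628801/77037054986300220 ≈ 0.50000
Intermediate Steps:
O(S, J) = 1
L(Q, R) = -R/7
b(p) = (p + 1/(2*p))/(2*p) (b(p) = (p + 1/(2*p))/((2*p)) = (p + 1/(2*p))*(1/(2*p)) = (p + 1/(2*p))/(2*p))
b(a) + (L(-1272, O(17, -11))/n)/407785 = (½ + (¼)/329²) + (-⅐*1/(-3054321))/407785 = (½ + (¼)*(1/108241)) - ⅐*(-1/3054321)*(1/407785) = (½ + 1/432964) + (1/21380247)*(1/407785) = 216483/432964 + 1/8718544022895 = 38518705422628801/77037054986300220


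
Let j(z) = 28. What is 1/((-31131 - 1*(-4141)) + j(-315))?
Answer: -1/26962 ≈ -3.7089e-5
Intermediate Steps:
1/((-31131 - 1*(-4141)) + j(-315)) = 1/((-31131 - 1*(-4141)) + 28) = 1/((-31131 + 4141) + 28) = 1/(-26990 + 28) = 1/(-26962) = -1/26962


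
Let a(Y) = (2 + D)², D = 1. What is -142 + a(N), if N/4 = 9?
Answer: -133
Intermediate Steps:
N = 36 (N = 4*9 = 36)
a(Y) = 9 (a(Y) = (2 + 1)² = 3² = 9)
-142 + a(N) = -142 + 9 = -133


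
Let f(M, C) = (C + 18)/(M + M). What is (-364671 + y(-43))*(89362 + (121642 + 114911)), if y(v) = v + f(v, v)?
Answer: -10222447496785/86 ≈ -1.1887e+11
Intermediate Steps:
f(M, C) = (18 + C)/(2*M) (f(M, C) = (18 + C)/((2*M)) = (18 + C)*(1/(2*M)) = (18 + C)/(2*M))
y(v) = v + (18 + v)/(2*v)
(-364671 + y(-43))*(89362 + (121642 + 114911)) = (-364671 + (½ - 43 + 9/(-43)))*(89362 + (121642 + 114911)) = (-364671 + (½ - 43 + 9*(-1/43)))*(89362 + 236553) = (-364671 + (½ - 43 - 9/43))*325915 = (-364671 - 3673/86)*325915 = -31365379/86*325915 = -10222447496785/86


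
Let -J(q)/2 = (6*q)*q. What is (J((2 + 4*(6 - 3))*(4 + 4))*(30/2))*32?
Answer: -72253440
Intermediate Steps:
J(q) = -12*q**2 (J(q) = -2*6*q*q = -12*q**2)
(J((2 + 4*(6 - 3))*(4 + 4))*(30/2))*32 = ((-12*(2 + 4*(6 - 3))**2*(4 + 4)**2)*(30/2))*32 = ((-12*64*(2 + 4*3)**2)*(30*(1/2)))*32 = (-12*64*(2 + 12)**2*15)*32 = (-12*(14*8)**2*15)*32 = (-12*112**2*15)*32 = (-12*12544*15)*32 = -150528*15*32 = -2257920*32 = -72253440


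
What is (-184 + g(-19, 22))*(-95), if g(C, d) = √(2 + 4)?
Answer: 17480 - 95*√6 ≈ 17247.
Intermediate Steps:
g(C, d) = √6
(-184 + g(-19, 22))*(-95) = (-184 + √6)*(-95) = 17480 - 95*√6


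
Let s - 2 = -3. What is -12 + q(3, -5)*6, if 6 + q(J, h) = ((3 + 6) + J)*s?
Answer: -120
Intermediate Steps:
s = -1 (s = 2 - 3 = -1)
q(J, h) = -15 - J (q(J, h) = -6 + ((3 + 6) + J)*(-1) = -6 + (9 + J)*(-1) = -6 + (-9 - J) = -15 - J)
-12 + q(3, -5)*6 = -12 + (-15 - 1*3)*6 = -12 + (-15 - 3)*6 = -12 - 18*6 = -12 - 108 = -120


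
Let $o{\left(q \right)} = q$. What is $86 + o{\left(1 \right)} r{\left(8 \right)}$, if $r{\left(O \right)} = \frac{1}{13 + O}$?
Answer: $\frac{1807}{21} \approx 86.048$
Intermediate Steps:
$86 + o{\left(1 \right)} r{\left(8 \right)} = 86 + 1 \frac{1}{13 + 8} = 86 + 1 \cdot \frac{1}{21} = 86 + \frac{1}{21} = \frac{1807}{21}$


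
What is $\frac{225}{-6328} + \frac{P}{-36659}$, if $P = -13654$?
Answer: $\frac{11164891}{33139736} \approx 0.3369$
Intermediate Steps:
$\frac{225}{-6328} + \frac{P}{-36659} = \frac{225}{-6328} - \frac{13654}{-36659} = 225 \left(- \frac{1}{6328}\right) - - \frac{13654}{36659} = - \frac{225}{6328} + \frac{13654}{36659} = \frac{11164891}{33139736}$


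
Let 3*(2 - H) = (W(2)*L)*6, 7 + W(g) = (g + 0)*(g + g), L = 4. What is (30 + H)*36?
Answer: 864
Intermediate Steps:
W(g) = -7 + 2*g**2 (W(g) = -7 + (g + 0)*(g + g) = -7 + g*(2*g) = -7 + 2*g**2)
H = -6 (H = 2 - (-7 + 2*2**2)*4*6/3 = 2 - (-7 + 2*4)*4*6/3 = 2 - (-7 + 8)*4*6/3 = 2 - 1*4*6/3 = 2 - 4*6/3 = 2 - 1/3*24 = 2 - 8 = -6)
(30 + H)*36 = (30 - 6)*36 = 24*36 = 864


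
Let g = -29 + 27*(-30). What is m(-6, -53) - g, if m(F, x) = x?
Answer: 786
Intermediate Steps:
g = -839 (g = -29 - 810 = -839)
m(-6, -53) - g = -53 - 1*(-839) = -53 + 839 = 786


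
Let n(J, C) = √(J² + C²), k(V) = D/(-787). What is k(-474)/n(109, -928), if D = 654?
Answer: -654*√873065/687102155 ≈ -0.00088936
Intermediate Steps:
k(V) = -654/787 (k(V) = 654/(-787) = 654*(-1/787) = -654/787)
n(J, C) = √(C² + J²)
k(-474)/n(109, -928) = -654/(787*√((-928)² + 109²)) = -654/(787*√(861184 + 11881)) = -654*√873065/873065/787 = -654*√873065/687102155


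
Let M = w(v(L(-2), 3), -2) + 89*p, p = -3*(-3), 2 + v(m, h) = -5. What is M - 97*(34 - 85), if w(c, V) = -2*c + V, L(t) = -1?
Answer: 5760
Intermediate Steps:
v(m, h) = -7 (v(m, h) = -2 - 5 = -7)
p = 9
w(c, V) = V - 2*c
M = 813 (M = (-2 - 2*(-7)) + 89*9 = (-2 + 14) + 801 = 12 + 801 = 813)
M - 97*(34 - 85) = 813 - 97*(34 - 85) = 813 - 97*(-51) = 813 + 4947 = 5760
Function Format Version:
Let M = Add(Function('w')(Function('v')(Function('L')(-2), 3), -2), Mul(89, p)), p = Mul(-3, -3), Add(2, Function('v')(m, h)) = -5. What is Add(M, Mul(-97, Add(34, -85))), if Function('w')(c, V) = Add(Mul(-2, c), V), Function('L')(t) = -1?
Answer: 5760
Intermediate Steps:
Function('v')(m, h) = -7 (Function('v')(m, h) = Add(-2, -5) = -7)
p = 9
Function('w')(c, V) = Add(V, Mul(-2, c))
M = 813 (M = Add(Add(-2, Mul(-2, -7)), Mul(89, 9)) = Add(Add(-2, 14), 801) = Add(12, 801) = 813)
Add(M, Mul(-97, Add(34, -85))) = Add(813, Mul(-97, Add(34, -85))) = Add(813, Mul(-97, -51)) = Add(813, 4947) = 5760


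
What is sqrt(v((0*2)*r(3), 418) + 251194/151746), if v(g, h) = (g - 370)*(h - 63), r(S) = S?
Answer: I*sqrt(756134608722969)/75873 ≈ 362.42*I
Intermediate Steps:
v(g, h) = (-370 + g)*(-63 + h)
sqrt(v((0*2)*r(3), 418) + 251194/151746) = sqrt((23310 - 370*418 - 63*0*2*3 + ((0*2)*3)*418) + 251194/151746) = sqrt((23310 - 154660 - 0*3 + (0*3)*418) + 251194*(1/151746)) = sqrt((23310 - 154660 - 63*0 + 0*418) + 125597/75873) = sqrt((23310 - 154660 + 0 + 0) + 125597/75873) = sqrt(-131350 + 125597/75873) = sqrt(-9965792953/75873) = I*sqrt(756134608722969)/75873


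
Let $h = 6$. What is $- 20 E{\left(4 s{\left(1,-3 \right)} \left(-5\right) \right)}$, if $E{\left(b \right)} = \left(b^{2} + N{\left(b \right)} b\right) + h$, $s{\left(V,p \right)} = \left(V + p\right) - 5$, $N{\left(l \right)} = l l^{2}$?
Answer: $-7683592120$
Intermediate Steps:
$N{\left(l \right)} = l^{3}$
$s{\left(V,p \right)} = -5 + V + p$
$E{\left(b \right)} = 6 + b^{2} + b^{4}$ ($E{\left(b \right)} = \left(b^{2} + b^{3} b\right) + 6 = \left(b^{2} + b^{4}\right) + 6 = 6 + b^{2} + b^{4}$)
$- 20 E{\left(4 s{\left(1,-3 \right)} \left(-5\right) \right)} = - 20 \left(6 + \left(4 \left(-5 + 1 - 3\right) \left(-5\right)\right)^{2} + \left(4 \left(-5 + 1 - 3\right) \left(-5\right)\right)^{4}\right) = - 20 \left(6 + \left(4 \left(-7\right) \left(-5\right)\right)^{2} + \left(4 \left(-7\right) \left(-5\right)\right)^{4}\right) = - 20 \left(6 + \left(\left(-28\right) \left(-5\right)\right)^{2} + \left(\left(-28\right) \left(-5\right)\right)^{4}\right) = - 20 \left(6 + 140^{2} + 140^{4}\right) = - 20 \left(6 + 19600 + 384160000\right) = \left(-20\right) 384179606 = -7683592120$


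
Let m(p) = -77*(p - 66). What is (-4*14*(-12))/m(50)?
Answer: 6/11 ≈ 0.54545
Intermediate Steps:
m(p) = 5082 - 77*p (m(p) = -77*(-66 + p) = 5082 - 77*p)
(-4*14*(-12))/m(50) = (-4*14*(-12))/(5082 - 77*50) = (-56*(-12))/(5082 - 3850) = 672/1232 = 672*(1/1232) = 6/11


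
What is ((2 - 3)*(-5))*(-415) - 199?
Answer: -2274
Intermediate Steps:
((2 - 3)*(-5))*(-415) - 199 = -1*(-5)*(-415) - 199 = 5*(-415) - 199 = -2075 - 199 = -2274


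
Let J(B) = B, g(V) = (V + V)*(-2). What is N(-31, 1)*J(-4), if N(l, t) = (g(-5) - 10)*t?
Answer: -40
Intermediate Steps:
g(V) = -4*V (g(V) = (2*V)*(-2) = -4*V)
N(l, t) = 10*t (N(l, t) = (-4*(-5) - 10)*t = (20 - 10)*t = 10*t)
N(-31, 1)*J(-4) = (10*1)*(-4) = 10*(-4) = -40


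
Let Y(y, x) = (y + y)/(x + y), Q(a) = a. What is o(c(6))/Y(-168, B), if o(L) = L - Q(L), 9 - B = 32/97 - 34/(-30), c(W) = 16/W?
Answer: 0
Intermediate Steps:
B = 10966/1455 (B = 9 - (32/97 - 34/(-30)) = 9 - (32*(1/97) - 34*(-1/30)) = 9 - (32/97 + 17/15) = 9 - 1*2129/1455 = 9 - 2129/1455 = 10966/1455 ≈ 7.5368)
o(L) = 0 (o(L) = L - L = 0)
Y(y, x) = 2*y/(x + y) (Y(y, x) = (2*y)/(x + y) = 2*y/(x + y))
o(c(6))/Y(-168, B) = 0/((2*(-168)/(10966/1455 - 168))) = 0/((2*(-168)/(-233474/1455))) = 0/((2*(-168)*(-1455/233474))) = 0/(244440/116737) = 0*(116737/244440) = 0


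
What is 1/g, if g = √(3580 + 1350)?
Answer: √4930/4930 ≈ 0.014242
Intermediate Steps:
g = √4930 ≈ 70.214
1/g = 1/(√4930) = √4930/4930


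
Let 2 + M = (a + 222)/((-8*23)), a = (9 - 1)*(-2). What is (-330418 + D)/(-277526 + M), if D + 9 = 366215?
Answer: -3292496/25532679 ≈ -0.12895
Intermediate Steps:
D = 366206 (D = -9 + 366215 = 366206)
a = -16 (a = 8*(-2) = -16)
M = -287/92 (M = -2 + (-16 + 222)/((-8*23)) = -2 + 206/(-184) = -2 + 206*(-1/184) = -2 - 103/92 = -287/92 ≈ -3.1196)
(-330418 + D)/(-277526 + M) = (-330418 + 366206)/(-277526 - 287/92) = 35788/(-25532679/92) = 35788*(-92/25532679) = -3292496/25532679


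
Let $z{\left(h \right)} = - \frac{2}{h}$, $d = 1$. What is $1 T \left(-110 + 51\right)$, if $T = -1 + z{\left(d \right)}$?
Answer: $177$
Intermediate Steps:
$T = -3$ ($T = -1 - \frac{2}{1} = -1 - 2 = -3$)
$1 T \left(-110 + 51\right) = 1 \left(-3\right) \left(-110 + 51\right) = \left(-3\right) \left(-59\right) = 177$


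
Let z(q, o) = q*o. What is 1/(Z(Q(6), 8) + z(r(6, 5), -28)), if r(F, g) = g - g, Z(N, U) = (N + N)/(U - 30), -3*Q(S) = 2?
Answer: 33/2 ≈ 16.500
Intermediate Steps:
Q(S) = -⅔ (Q(S) = -⅓*2 = -⅔)
Z(N, U) = 2*N/(-30 + U) (Z(N, U) = (2*N)/(-30 + U) = 2*N/(-30 + U))
r(F, g) = 0
z(q, o) = o*q
1/(Z(Q(6), 8) + z(r(6, 5), -28)) = 1/(2*(-⅔)/(-30 + 8) - 28*0) = 1/(2*(-⅔)/(-22) + 0) = 1/(2*(-⅔)*(-1/22) + 0) = 1/(2/33 + 0) = 1/(2/33) = 33/2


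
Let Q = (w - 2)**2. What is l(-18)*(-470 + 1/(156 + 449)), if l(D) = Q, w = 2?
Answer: 0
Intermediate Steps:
Q = 0 (Q = (2 - 2)**2 = 0**2 = 0)
l(D) = 0
l(-18)*(-470 + 1/(156 + 449)) = 0*(-470 + 1/(156 + 449)) = 0*(-470 + 1/605) = 0*(-284349/605) = 0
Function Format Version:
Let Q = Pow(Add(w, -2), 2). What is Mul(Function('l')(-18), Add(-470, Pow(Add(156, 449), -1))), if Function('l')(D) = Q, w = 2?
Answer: 0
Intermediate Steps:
Q = 0 (Q = Pow(Add(2, -2), 2) = Pow(0, 2) = 0)
Function('l')(D) = 0
Mul(Function('l')(-18), Add(-470, Pow(Add(156, 449), -1))) = Mul(0, Add(-470, Pow(Add(156, 449), -1))) = Mul(0, Add(-470, Pow(605, -1))) = Mul(0, Add(-470, Rational(1, 605))) = Mul(0, Rational(-284349, 605)) = 0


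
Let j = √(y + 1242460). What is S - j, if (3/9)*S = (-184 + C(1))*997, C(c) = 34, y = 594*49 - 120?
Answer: -448650 - √1271446 ≈ -4.4978e+5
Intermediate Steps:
y = 28986 (y = 29106 - 120 = 28986)
S = -448650 (S = 3*((-184 + 34)*997) = 3*(-150*997) = 3*(-149550) = -448650)
j = √1271446 (j = √(28986 + 1242460) = √1271446 ≈ 1127.6)
S - j = -448650 - √1271446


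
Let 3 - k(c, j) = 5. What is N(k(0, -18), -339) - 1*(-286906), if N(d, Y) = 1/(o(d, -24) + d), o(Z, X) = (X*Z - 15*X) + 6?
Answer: 118205273/412 ≈ 2.8691e+5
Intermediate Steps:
o(Z, X) = 6 - 15*X + X*Z (o(Z, X) = (-15*X + X*Z) + 6 = 6 - 15*X + X*Z)
k(c, j) = -2 (k(c, j) = 3 - 1*5 = 3 - 5 = -2)
N(d, Y) = 1/(366 - 23*d) (N(d, Y) = 1/((6 - 15*(-24) - 24*d) + d) = 1/((6 + 360 - 24*d) + d) = 1/((366 - 24*d) + d) = 1/(366 - 23*d))
N(k(0, -18), -339) - 1*(-286906) = -1/(-366 + 23*(-2)) - 1*(-286906) = -1/(-366 - 46) + 286906 = -1/(-412) + 286906 = -1*(-1/412) + 286906 = 1/412 + 286906 = 118205273/412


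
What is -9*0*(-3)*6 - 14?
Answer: -14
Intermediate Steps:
-9*0*(-3)*6 - 14 = -0*6 - 14 = -9*0 - 14 = 0 - 14 = -14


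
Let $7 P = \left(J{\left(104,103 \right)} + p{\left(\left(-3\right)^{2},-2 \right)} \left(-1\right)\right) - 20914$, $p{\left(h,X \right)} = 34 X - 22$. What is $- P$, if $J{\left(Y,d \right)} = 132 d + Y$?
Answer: $\frac{7124}{7} \approx 1017.7$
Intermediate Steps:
$p{\left(h,X \right)} = -22 + 34 X$
$J{\left(Y,d \right)} = Y + 132 d$
$P = - \frac{7124}{7}$ ($P = \frac{\left(\left(104 + 132 \cdot 103\right) + \left(-22 + 34 \left(-2\right)\right) \left(-1\right)\right) - 20914}{7} = \frac{\left(\left(104 + 13596\right) + \left(-22 - 68\right) \left(-1\right)\right) - 20914}{7} = \frac{\left(13700 - -90\right) - 20914}{7} = \frac{\left(13700 + 90\right) - 20914}{7} = \frac{13790 - 20914}{7} = \frac{1}{7} \left(-7124\right) = - \frac{7124}{7} \approx -1017.7$)
$- P = \left(-1\right) \left(- \frac{7124}{7}\right) = \frac{7124}{7}$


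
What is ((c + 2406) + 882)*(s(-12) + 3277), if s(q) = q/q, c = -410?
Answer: 9434084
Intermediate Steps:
s(q) = 1
((c + 2406) + 882)*(s(-12) + 3277) = ((-410 + 2406) + 882)*(1 + 3277) = (1996 + 882)*3278 = 2878*3278 = 9434084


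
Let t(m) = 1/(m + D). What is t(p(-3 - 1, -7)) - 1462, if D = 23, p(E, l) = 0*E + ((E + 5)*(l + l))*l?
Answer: -176901/121 ≈ -1462.0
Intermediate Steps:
p(E, l) = 2*l**2*(5 + E) (p(E, l) = 0 + ((5 + E)*(2*l))*l = 0 + (2*l*(5 + E))*l = 0 + 2*l**2*(5 + E) = 2*l**2*(5 + E))
t(m) = 1/(23 + m) (t(m) = 1/(m + 23) = 1/(23 + m))
t(p(-3 - 1, -7)) - 1462 = 1/(23 + 2*(-7)**2*(5 + (-3 - 1))) - 1462 = 1/(23 + 2*49*(5 - 4)) - 1462 = 1/(23 + 2*49*1) - 1462 = 1/(23 + 98) - 1462 = 1/121 - 1462 = -176901/121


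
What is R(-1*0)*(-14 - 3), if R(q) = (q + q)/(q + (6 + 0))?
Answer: 0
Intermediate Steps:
R(q) = 2*q/(6 + q) (R(q) = (2*q)/(q + 6) = (2*q)/(6 + q) = 2*q/(6 + q))
R(-1*0)*(-14 - 3) = (2*(-1*0)/(6 - 1*0))*(-14 - 3) = (2*0/(6 + 0))*(-17) = (2*0/6)*(-17) = (2*0*(⅙))*(-17) = 0*(-17) = 0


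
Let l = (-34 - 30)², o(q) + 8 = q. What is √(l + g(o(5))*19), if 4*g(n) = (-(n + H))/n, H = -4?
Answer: √147057/6 ≈ 63.913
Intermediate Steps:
o(q) = -8 + q
l = 4096 (l = (-64)² = 4096)
g(n) = (4 - n)/(4*n) (g(n) = ((-(n - 4))/n)/4 = ((-(-4 + n))/n)/4 = ((4 - n)/n)/4 = (4 - n)/(4*n))
√(l + g(o(5))*19) = √(4096 + ((4 - (-8 + 5))/(4*(-8 + 5)))*19) = √(4096 + ((¼)*(4 - 1*(-3))/(-3))*19) = √(4096 + ((¼)*(-⅓)*(4 + 3))*19) = √(4096 + ((¼)*(-⅓)*7)*19) = √(4096 - 7/12*19) = √(4096 - 133/12) = √(49019/12) = √147057/6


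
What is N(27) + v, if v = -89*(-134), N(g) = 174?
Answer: 12100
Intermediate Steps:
v = 11926
N(27) + v = 174 + 11926 = 12100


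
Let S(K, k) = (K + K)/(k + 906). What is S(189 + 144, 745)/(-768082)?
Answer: -333/634051691 ≈ -5.2519e-7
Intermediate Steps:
S(K, k) = 2*K/(906 + k) (S(K, k) = (2*K)/(906 + k) = 2*K/(906 + k))
S(189 + 144, 745)/(-768082) = (2*(189 + 144)/(906 + 745))/(-768082) = (2*333/1651)*(-1/768082) = (2*333*(1/1651))*(-1/768082) = (666/1651)*(-1/768082) = -333/634051691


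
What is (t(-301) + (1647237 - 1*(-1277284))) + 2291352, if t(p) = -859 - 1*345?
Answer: 5214669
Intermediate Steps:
t(p) = -1204 (t(p) = -859 - 345 = -1204)
(t(-301) + (1647237 - 1*(-1277284))) + 2291352 = (-1204 + (1647237 - 1*(-1277284))) + 2291352 = (-1204 + (1647237 + 1277284)) + 2291352 = (-1204 + 2924521) + 2291352 = 2923317 + 2291352 = 5214669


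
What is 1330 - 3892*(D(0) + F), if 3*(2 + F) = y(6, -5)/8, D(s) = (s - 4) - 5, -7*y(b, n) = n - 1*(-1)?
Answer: 132148/3 ≈ 44049.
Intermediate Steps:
y(b, n) = -1/7 - n/7 (y(b, n) = -(n - 1*(-1))/7 = -(n + 1)/7 = -(1 + n)/7 = -1/7 - n/7)
D(s) = -9 + s (D(s) = (-4 + s) - 5 = -9 + s)
F = -83/42 (F = -2 + ((-1/7 - 1/7*(-5))/8)/3 = -2 + ((-1/7 + 5/7)*(1/8))/3 = -2 + ((4/7)*(1/8))/3 = -2 + (1/3)*(1/14) = -2 + 1/42 = -83/42 ≈ -1.9762)
1330 - 3892*(D(0) + F) = 1330 - 3892*((-9 + 0) - 83/42) = 1330 - 3892*(-9 - 83/42) = 1330 - 3892*(-461)/42 = 1330 - 973*(-922/21) = 1330 + 128158/3 = 132148/3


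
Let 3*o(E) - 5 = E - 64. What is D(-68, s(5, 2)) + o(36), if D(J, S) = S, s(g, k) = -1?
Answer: -26/3 ≈ -8.6667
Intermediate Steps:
o(E) = -59/3 + E/3 (o(E) = 5/3 + (E - 64)/3 = 5/3 + (-64 + E)/3 = 5/3 + (-64/3 + E/3) = -59/3 + E/3)
D(-68, s(5, 2)) + o(36) = -1 + (-59/3 + (1/3)*36) = -1 + (-59/3 + 12) = -1 - 23/3 = -26/3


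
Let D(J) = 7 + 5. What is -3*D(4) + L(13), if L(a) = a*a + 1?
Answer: 134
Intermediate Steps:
D(J) = 12
L(a) = 1 + a² (L(a) = a² + 1 = 1 + a²)
-3*D(4) + L(13) = -3*12 + (1 + 13²) = -36 + (1 + 169) = -36 + 170 = 134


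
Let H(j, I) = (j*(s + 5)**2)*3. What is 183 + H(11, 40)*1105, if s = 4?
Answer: 2953848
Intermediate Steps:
H(j, I) = 243*j (H(j, I) = (j*(4 + 5)**2)*3 = (j*9**2)*3 = (j*81)*3 = (81*j)*3 = 243*j)
183 + H(11, 40)*1105 = 183 + (243*11)*1105 = 183 + 2673*1105 = 183 + 2953665 = 2953848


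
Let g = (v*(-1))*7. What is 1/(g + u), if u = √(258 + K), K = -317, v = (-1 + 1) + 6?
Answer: -42/1823 - I*√59/1823 ≈ -0.023039 - 0.0042135*I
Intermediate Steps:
v = 6 (v = 0 + 6 = 6)
u = I*√59 (u = √(258 - 317) = √(-59) = I*√59 ≈ 7.6811*I)
g = -42 (g = (6*(-1))*7 = -6*7 = -42)
1/(g + u) = 1/(-42 + I*√59)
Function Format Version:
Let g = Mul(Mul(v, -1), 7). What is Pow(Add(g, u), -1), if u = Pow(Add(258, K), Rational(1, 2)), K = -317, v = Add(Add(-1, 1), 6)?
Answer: Add(Rational(-42, 1823), Mul(Rational(-1, 1823), I, Pow(59, Rational(1, 2)))) ≈ Add(-0.023039, Mul(-0.0042135, I))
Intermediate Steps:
v = 6 (v = Add(0, 6) = 6)
u = Mul(I, Pow(59, Rational(1, 2))) (u = Pow(Add(258, -317), Rational(1, 2)) = Pow(-59, Rational(1, 2)) = Mul(I, Pow(59, Rational(1, 2))) ≈ Mul(7.6811, I))
g = -42 (g = Mul(Mul(6, -1), 7) = Mul(-6, 7) = -42)
Pow(Add(g, u), -1) = Pow(Add(-42, Mul(I, Pow(59, Rational(1, 2)))), -1)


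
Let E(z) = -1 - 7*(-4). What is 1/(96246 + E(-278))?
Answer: 1/96273 ≈ 1.0387e-5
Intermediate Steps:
E(z) = 27 (E(z) = -1 + 28 = 27)
1/(96246 + E(-278)) = 1/(96246 + 27) = 1/96273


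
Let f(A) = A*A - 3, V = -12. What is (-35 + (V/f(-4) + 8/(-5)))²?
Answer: 5948721/4225 ≈ 1408.0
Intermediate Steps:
f(A) = -3 + A² (f(A) = A² - 3 = -3 + A²)
(-35 + (V/f(-4) + 8/(-5)))² = (-35 + (-12/(-3 + (-4)²) + 8/(-5)))² = (-35 + (-12/(-3 + 16) + 8*(-⅕)))² = (-35 + (-12/13 - 8/5))² = (-35 - 164/65)² = (-2439/65)² = 5948721/4225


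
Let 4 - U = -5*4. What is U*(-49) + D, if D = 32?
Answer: -1144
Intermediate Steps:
U = 24 (U = 4 - (-5)*4 = 4 - 1*(-20) = 4 + 20 = 24)
U*(-49) + D = 24*(-49) + 32 = -1176 + 32 = -1144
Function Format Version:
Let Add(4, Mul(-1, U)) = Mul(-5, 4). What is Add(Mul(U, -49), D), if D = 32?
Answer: -1144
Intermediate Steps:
U = 24 (U = Add(4, Mul(-1, Mul(-5, 4))) = Add(4, Mul(-1, -20)) = Add(4, 20) = 24)
Add(Mul(U, -49), D) = Add(Mul(24, -49), 32) = Add(-1176, 32) = -1144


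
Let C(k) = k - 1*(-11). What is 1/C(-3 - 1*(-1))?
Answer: 1/9 ≈ 0.11111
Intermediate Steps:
C(k) = 11 + k (C(k) = k + 11 = 11 + k)
1/C(-3 - 1*(-1)) = 1/(11 + (-3 - 1*(-1))) = 1/(11 + (-3 + 1)) = 1/(11 - 2) = 1/9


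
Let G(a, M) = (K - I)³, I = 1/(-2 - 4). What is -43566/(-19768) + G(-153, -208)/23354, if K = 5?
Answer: 27544503389/12464870544 ≈ 2.2098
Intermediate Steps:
I = -⅙ (I = 1/(-6) = -⅙ ≈ -0.16667)
G(a, M) = 29791/216 (G(a, M) = (5 - 1*(-⅙))³ = (5 + ⅙)³ = (31/6)³ = 29791/216)
-43566/(-19768) + G(-153, -208)/23354 = -43566/(-19768) + (29791/216)/23354 = -43566*(-1/19768) + (29791/216)*(1/23354) = 21783/9884 + 29791/5044464 = 27544503389/12464870544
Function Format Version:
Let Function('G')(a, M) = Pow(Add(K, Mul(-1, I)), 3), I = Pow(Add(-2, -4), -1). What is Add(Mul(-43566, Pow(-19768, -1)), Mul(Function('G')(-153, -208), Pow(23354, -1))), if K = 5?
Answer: Rational(27544503389, 12464870544) ≈ 2.2098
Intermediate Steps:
I = Rational(-1, 6) (I = Pow(-6, -1) = Rational(-1, 6) ≈ -0.16667)
Function('G')(a, M) = Rational(29791, 216) (Function('G')(a, M) = Pow(Add(5, Mul(-1, Rational(-1, 6))), 3) = Pow(Add(5, Rational(1, 6)), 3) = Pow(Rational(31, 6), 3) = Rational(29791, 216))
Add(Mul(-43566, Pow(-19768, -1)), Mul(Function('G')(-153, -208), Pow(23354, -1))) = Add(Mul(-43566, Pow(-19768, -1)), Mul(Rational(29791, 216), Pow(23354, -1))) = Add(Mul(-43566, Rational(-1, 19768)), Mul(Rational(29791, 216), Rational(1, 23354))) = Add(Rational(21783, 9884), Rational(29791, 5044464)) = Rational(27544503389, 12464870544)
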